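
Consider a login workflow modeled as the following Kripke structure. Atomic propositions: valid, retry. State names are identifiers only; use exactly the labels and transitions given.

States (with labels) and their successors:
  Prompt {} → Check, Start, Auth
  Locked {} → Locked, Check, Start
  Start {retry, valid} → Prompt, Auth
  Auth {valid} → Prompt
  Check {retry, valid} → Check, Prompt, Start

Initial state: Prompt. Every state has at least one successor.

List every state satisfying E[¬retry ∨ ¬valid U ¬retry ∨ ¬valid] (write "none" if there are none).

{Prompt, Locked, Auth}

States satisfying ¬retry ∨ ¬valid: {Prompt, Locked, Auth}.
States satisfying E[¬retry ∨ ¬valid U ¬retry ∨ ¬valid]: {Prompt, Locked, Auth}.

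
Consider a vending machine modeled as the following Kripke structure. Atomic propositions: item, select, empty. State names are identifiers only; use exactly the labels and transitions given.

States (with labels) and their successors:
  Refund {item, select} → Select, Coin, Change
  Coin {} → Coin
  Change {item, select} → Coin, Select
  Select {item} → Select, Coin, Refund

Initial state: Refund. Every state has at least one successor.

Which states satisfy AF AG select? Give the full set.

States satisfying AG select: ∅.
States satisfying AF AG select: ∅.

none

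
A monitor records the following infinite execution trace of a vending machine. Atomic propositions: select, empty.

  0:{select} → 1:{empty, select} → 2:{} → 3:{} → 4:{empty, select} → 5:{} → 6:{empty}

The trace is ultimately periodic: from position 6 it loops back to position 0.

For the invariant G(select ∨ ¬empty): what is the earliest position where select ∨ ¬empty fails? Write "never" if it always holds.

Check select ∨ ¬empty at each position in order: 0 ✓, 1 ✓, 2 ✓, 3 ✓, 4 ✓, 5 ✓.
At position 6 the labels are {empty}, so select ∨ ¬empty is false there. This is the first violation.

6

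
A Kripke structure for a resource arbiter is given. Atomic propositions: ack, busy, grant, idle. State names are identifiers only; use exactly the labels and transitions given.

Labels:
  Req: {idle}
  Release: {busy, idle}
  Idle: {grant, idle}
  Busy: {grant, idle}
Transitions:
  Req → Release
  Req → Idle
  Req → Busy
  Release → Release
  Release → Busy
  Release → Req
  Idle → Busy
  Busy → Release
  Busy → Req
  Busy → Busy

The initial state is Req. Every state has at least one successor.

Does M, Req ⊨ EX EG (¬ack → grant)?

States satisfying EG (¬ack → grant): {Idle, Busy}.
States satisfying EX EG (¬ack → grant): {Req, Release, Idle, Busy}.
Req ∈ Sat(EX EG (¬ack → grant)).

Satisfied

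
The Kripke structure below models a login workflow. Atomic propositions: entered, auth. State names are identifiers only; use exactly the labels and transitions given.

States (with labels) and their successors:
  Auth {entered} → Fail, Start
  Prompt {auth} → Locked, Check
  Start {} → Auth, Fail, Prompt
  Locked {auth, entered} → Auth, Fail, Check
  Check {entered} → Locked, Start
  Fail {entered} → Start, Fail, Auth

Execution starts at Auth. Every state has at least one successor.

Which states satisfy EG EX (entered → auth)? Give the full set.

States satisfying EX (entered → auth): {Auth, Prompt, Start, Check, Fail}.
States satisfying EG EX (entered → auth): {Auth, Prompt, Start, Check, Fail}.

{Auth, Prompt, Start, Check, Fail}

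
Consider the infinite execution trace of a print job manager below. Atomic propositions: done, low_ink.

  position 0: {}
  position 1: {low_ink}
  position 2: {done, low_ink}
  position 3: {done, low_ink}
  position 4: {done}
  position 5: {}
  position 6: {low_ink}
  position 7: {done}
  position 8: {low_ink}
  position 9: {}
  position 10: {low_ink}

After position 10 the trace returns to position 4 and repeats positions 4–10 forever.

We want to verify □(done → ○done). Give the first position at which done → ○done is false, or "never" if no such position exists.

4

Check done → ○done at each position in order: 0 ✓, 1 ✓, 2 ✓, 3 ✓.
At position 4 the labels are {done} and the next position 5 has {}, so done → ○done is false there. This is the first violation.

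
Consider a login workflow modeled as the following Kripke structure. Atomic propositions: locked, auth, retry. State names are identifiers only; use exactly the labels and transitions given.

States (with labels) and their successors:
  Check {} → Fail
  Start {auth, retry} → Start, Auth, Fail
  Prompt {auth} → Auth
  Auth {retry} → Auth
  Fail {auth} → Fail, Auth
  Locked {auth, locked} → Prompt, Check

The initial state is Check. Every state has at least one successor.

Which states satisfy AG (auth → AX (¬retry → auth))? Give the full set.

{Check, Start, Prompt, Auth, Fail}

States satisfying auth → AX (¬retry → auth): {Check, Start, Prompt, Auth, Fail}.
States satisfying AG (auth → AX (¬retry → auth)): {Check, Start, Prompt, Auth, Fail}.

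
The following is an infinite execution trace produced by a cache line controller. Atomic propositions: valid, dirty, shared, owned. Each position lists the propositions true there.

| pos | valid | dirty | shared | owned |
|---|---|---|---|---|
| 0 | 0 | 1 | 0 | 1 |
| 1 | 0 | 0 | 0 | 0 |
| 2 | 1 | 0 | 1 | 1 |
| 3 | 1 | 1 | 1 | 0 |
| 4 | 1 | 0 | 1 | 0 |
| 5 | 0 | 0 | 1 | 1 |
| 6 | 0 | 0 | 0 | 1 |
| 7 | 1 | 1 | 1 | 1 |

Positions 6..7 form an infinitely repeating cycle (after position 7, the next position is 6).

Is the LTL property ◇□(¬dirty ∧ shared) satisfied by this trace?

Does not hold

□(¬dirty ∧ shared) is false at every position 0..7, so it never becomes true and ◇□(¬dirty ∧ shared) fails.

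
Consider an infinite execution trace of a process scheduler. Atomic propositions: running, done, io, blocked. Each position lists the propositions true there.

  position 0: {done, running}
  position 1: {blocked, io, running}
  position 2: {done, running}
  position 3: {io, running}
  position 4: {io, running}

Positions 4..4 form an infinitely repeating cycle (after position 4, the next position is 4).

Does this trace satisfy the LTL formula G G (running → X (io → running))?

G (running → X (io → running)) holds at every position 0..4, and those are all positions ever visited, so G G (running → X (io → running)) holds.

Yes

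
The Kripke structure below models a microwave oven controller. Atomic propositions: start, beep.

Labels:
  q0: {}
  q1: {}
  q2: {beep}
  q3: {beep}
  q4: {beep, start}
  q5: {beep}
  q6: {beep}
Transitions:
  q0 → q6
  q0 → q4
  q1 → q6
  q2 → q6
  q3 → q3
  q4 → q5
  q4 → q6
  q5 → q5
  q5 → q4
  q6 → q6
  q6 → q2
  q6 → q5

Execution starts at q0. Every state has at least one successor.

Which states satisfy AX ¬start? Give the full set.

{q1, q2, q3, q4, q6}

States satisfying ¬start: {q0, q1, q2, q3, q5, q6}.
States satisfying AX ¬start: {q1, q2, q3, q4, q6}.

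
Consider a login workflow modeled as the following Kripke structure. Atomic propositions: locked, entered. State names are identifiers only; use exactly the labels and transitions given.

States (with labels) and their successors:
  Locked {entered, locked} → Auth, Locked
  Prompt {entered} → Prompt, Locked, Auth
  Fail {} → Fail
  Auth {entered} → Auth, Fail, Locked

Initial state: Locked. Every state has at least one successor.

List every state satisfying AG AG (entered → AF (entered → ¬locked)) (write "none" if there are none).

{Fail}

States satisfying AG (entered → AF (entered → ¬locked)): {Fail}.
States satisfying AG AG (entered → AF (entered → ¬locked)): {Fail}.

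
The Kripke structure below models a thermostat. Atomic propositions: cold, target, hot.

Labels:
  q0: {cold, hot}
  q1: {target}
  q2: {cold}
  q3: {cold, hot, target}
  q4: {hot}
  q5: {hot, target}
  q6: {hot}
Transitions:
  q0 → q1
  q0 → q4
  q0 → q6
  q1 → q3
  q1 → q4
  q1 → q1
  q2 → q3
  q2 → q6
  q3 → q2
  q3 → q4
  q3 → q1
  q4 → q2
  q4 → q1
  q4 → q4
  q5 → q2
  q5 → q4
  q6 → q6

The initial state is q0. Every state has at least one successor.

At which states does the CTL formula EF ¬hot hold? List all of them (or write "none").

States satisfying ¬hot: {q1, q2}.
States satisfying EF ¬hot: {q0, q1, q2, q3, q4, q5}.

{q0, q1, q2, q3, q4, q5}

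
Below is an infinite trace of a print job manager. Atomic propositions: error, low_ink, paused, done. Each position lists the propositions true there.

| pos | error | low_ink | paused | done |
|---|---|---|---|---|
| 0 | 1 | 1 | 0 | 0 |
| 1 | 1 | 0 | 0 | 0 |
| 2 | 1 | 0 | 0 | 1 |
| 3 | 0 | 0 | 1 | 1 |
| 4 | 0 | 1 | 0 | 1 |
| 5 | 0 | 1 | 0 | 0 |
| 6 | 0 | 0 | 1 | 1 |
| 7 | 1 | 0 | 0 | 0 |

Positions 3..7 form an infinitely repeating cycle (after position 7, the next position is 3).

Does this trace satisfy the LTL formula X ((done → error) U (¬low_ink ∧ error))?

Yes

The position after 0 is 1; (done → error) U (¬low_ink ∧ error) is true there.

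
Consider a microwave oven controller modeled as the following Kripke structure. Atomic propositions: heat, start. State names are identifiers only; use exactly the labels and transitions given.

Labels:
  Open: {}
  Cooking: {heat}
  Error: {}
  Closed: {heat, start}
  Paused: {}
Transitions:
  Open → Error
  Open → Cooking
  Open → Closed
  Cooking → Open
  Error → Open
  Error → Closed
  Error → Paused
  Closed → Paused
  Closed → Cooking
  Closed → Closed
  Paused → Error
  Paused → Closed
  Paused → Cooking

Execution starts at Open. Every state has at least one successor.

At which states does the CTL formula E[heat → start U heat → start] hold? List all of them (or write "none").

States satisfying heat → start: {Open, Error, Closed, Paused}.
States satisfying E[heat → start U heat → start]: {Open, Error, Closed, Paused}.

{Open, Error, Closed, Paused}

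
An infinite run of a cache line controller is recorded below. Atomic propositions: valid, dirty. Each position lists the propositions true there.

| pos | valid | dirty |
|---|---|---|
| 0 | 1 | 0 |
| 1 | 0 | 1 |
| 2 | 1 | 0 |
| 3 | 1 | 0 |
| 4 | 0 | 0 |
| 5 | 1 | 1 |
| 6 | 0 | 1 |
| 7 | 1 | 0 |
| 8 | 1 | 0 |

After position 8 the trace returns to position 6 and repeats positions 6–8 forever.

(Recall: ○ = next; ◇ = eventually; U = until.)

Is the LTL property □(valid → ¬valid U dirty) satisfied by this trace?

valid → ¬valid U dirty must hold at every position from 0 onward. It fails at position 0, so □(valid → ¬valid U dirty) is false.
Positions where valid holds: 0, 2, 3, 5, 7, 8.
Check ¬valid U dirty at each: 0→fails, 2→fails, 3→fails, 5→ok, 7→fails, 8→fails.

No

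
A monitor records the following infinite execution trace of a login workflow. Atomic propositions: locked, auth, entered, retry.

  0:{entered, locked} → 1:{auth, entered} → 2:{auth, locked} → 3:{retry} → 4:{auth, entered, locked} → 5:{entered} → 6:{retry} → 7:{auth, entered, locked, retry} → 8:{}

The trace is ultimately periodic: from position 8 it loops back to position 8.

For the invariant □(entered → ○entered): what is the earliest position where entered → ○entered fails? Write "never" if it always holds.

1

Check entered → ○entered at each position in order: 0 ✓.
At position 1 the labels are {auth, entered} and the next position 2 has {auth, locked}, so entered → ○entered is false there. This is the first violation.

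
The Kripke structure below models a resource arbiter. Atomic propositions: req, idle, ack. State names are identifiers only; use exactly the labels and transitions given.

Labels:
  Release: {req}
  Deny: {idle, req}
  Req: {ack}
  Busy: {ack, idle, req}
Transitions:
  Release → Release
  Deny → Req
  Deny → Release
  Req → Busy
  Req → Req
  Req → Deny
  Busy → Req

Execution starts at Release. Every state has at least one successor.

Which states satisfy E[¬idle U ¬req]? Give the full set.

{Req}

States satisfying ¬idle: {Release, Req}.
States satisfying ¬req: {Req}.
States satisfying E[¬idle U ¬req]: {Req}.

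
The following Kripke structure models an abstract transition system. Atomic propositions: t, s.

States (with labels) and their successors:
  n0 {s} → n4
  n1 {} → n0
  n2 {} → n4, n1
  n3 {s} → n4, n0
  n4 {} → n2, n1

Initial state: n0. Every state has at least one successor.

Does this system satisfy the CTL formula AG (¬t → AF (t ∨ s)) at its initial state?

States satisfying ¬t → AF (t ∨ s): {n0, n1, n3}.
States satisfying AG (¬t → AF (t ∨ s)): ∅.
n2 is reachable from n0 and violates ¬t → AF (t ∨ s), so AG fails at n0.
n0 ∉ Sat(AG (¬t → AF (t ∨ s))).

Does not hold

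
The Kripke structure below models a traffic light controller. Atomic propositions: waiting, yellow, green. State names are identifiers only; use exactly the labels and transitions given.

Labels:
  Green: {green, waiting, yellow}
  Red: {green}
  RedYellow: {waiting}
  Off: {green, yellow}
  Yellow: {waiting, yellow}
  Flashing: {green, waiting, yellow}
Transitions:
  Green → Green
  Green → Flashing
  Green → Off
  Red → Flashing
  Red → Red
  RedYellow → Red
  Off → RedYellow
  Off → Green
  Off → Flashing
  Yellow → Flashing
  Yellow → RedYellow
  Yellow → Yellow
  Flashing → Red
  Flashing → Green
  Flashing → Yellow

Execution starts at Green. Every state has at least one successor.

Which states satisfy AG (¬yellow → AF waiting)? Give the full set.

States satisfying ¬yellow → AF waiting: {Green, RedYellow, Off, Yellow, Flashing}.
States satisfying AG (¬yellow → AF waiting): ∅.

none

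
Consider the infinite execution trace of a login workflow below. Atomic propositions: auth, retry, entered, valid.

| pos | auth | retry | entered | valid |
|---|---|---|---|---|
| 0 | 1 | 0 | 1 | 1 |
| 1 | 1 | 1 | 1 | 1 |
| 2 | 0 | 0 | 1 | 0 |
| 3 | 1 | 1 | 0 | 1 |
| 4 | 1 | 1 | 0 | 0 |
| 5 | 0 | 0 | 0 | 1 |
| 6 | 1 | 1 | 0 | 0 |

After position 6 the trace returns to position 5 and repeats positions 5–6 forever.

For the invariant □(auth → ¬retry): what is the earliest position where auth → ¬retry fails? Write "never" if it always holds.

1

Check auth → ¬retry at each position in order: 0 ✓.
At position 1 the labels are {auth, entered, retry, valid}, so auth → ¬retry is false there. This is the first violation.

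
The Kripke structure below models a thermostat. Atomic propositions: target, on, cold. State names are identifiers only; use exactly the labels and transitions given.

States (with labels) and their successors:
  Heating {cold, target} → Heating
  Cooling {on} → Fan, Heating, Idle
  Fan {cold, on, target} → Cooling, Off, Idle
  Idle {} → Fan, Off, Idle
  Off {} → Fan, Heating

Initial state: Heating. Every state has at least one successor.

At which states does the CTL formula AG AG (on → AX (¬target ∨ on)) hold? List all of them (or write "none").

{Heating}

States satisfying AG (on → AX (¬target ∨ on)): {Heating}.
States satisfying AG AG (on → AX (¬target ∨ on)): {Heating}.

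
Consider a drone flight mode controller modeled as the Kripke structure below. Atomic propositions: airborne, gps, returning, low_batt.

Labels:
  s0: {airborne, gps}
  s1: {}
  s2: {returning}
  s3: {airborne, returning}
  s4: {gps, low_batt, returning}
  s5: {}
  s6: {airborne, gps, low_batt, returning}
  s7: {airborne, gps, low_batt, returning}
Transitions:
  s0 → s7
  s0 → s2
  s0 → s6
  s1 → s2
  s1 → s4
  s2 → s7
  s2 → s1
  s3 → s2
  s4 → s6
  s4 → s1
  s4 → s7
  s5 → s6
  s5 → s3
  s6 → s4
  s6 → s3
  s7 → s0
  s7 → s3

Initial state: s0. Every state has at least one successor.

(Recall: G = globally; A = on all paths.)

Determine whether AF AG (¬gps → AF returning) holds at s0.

States satisfying AG (¬gps → AF returning): {s0, s1, s2, s3, s4, s5, s6, s7}.
States satisfying AF AG (¬gps → AF returning): {s0, s1, s2, s3, s4, s5, s6, s7}.
s0 ∈ Sat(AF AG (¬gps → AF returning)).

Holds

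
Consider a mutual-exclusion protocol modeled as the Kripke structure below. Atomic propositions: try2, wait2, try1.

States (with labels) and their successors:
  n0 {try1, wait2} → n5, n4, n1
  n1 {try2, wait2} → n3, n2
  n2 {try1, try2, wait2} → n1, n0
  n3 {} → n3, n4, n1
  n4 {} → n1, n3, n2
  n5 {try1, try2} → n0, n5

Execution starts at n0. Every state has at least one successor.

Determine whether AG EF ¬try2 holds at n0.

Satisfied

States satisfying EF ¬try2: {n0, n1, n2, n3, n4, n5}.
States satisfying AG EF ¬try2: {n0, n1, n2, n3, n4, n5}.
Every state reachable from n0 satisfies EF ¬try2.
n0 ∈ Sat(AG EF ¬try2).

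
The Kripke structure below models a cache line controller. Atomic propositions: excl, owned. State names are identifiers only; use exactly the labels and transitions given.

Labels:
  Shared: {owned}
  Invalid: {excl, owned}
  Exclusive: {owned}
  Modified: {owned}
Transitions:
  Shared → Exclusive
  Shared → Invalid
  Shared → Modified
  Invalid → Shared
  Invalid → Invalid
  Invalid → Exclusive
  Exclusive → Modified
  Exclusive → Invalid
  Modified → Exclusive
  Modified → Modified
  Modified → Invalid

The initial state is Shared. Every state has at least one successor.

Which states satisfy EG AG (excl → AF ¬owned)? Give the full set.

States satisfying AG (excl → AF ¬owned): ∅.
States satisfying EG AG (excl → AF ¬owned): ∅.

none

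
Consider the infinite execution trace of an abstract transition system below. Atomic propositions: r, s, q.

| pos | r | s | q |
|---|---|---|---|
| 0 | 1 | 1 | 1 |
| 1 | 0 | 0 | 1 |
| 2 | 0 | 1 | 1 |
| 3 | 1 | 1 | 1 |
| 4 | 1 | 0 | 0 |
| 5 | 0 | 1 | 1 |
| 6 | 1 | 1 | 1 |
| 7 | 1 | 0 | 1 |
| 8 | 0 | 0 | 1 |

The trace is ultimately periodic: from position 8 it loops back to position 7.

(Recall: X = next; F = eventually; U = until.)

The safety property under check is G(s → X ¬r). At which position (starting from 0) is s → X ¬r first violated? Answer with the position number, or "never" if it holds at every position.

2

Check s → X ¬r at each position in order: 0 ✓, 1 ✓.
At position 2 the labels are {q, s} and the next position 3 has {q, r, s}, so s → X ¬r is false there. This is the first violation.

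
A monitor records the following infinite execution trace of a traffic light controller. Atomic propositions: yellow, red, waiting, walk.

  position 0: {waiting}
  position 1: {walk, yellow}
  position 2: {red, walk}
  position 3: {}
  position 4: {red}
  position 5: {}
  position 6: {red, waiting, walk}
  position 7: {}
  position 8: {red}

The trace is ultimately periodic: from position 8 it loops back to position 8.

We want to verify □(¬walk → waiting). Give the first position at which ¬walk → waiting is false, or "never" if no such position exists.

Check ¬walk → waiting at each position in order: 0 ✓, 1 ✓, 2 ✓.
At position 3 the labels are {}, so ¬walk → waiting is false there. This is the first violation.

3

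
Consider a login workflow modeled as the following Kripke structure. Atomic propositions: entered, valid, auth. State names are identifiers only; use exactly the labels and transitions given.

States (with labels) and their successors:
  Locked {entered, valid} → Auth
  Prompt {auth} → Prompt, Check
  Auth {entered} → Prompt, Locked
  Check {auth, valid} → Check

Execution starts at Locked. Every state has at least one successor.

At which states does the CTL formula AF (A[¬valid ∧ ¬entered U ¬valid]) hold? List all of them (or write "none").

States satisfying A[¬valid ∧ ¬entered U ¬valid]: {Prompt, Auth}.
States satisfying AF (A[¬valid ∧ ¬entered U ¬valid]): {Locked, Prompt, Auth}.

{Locked, Prompt, Auth}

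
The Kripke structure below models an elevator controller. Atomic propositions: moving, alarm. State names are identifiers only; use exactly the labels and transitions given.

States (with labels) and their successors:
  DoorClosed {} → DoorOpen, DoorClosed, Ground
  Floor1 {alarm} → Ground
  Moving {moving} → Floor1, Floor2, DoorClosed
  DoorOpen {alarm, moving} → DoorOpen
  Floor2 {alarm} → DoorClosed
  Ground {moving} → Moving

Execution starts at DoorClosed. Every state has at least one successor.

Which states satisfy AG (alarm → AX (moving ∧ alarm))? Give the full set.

{DoorOpen}

States satisfying alarm → AX (moving ∧ alarm): {DoorClosed, Moving, DoorOpen, Ground}.
States satisfying AG (alarm → AX (moving ∧ alarm)): {DoorOpen}.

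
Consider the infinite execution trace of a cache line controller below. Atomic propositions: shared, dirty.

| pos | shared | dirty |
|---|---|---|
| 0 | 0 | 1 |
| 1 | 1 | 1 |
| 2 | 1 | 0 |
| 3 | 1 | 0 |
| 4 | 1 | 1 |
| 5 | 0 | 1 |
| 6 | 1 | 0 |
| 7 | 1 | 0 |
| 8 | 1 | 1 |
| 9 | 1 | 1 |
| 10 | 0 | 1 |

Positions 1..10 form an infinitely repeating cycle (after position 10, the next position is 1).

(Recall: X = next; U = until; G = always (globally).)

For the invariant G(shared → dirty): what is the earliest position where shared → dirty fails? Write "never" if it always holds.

2

Check shared → dirty at each position in order: 0 ✓, 1 ✓.
At position 2 the labels are {shared}, so shared → dirty is false there. This is the first violation.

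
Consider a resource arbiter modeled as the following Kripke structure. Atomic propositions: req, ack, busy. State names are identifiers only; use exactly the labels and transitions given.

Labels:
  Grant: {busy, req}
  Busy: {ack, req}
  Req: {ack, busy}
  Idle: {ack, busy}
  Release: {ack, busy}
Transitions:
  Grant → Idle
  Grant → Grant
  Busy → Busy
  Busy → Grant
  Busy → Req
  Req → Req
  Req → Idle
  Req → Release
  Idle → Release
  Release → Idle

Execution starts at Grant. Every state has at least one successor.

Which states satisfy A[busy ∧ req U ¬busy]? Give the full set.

States satisfying busy ∧ req: {Grant}.
States satisfying ¬busy: {Busy}.
States satisfying A[busy ∧ req U ¬busy]: {Busy}.

{Busy}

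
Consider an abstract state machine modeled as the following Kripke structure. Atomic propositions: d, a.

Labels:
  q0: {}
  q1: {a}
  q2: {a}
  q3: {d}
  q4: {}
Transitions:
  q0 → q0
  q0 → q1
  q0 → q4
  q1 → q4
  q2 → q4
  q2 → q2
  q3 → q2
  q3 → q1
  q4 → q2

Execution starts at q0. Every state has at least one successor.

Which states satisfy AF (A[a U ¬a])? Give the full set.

{q0, q1, q3, q4}

States satisfying A[a U ¬a]: {q0, q1, q3, q4}.
States satisfying AF (A[a U ¬a]): {q0, q1, q3, q4}.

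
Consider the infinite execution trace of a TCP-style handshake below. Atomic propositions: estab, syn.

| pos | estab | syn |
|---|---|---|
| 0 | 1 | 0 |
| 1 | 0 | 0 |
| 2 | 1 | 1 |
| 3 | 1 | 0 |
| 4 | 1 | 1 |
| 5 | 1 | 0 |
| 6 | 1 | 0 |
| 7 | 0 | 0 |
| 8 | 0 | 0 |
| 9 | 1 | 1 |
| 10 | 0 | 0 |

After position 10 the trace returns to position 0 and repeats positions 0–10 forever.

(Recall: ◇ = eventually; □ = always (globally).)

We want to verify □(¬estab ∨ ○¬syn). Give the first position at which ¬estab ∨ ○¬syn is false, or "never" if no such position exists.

Check ¬estab ∨ ○¬syn at each position in order: 0 ✓, 1 ✓, 2 ✓.
At position 3 the labels are {estab} and the next position 4 has {estab, syn}, so ¬estab ∨ ○¬syn is false there. This is the first violation.

3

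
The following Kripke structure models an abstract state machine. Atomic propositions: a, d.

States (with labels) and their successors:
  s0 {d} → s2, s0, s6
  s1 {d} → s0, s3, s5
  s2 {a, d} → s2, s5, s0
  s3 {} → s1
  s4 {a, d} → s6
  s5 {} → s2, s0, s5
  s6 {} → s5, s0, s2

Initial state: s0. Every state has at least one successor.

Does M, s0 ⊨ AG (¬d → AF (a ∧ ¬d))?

States satisfying ¬d → AF (a ∧ ¬d): {s0, s1, s2, s4}.
States satisfying AG (¬d → AF (a ∧ ¬d)): ∅.
s5 is reachable from s0 and violates ¬d → AF (a ∧ ¬d), so AG fails at s0.
s0 ∉ Sat(AG (¬d → AF (a ∧ ¬d))).

Does not hold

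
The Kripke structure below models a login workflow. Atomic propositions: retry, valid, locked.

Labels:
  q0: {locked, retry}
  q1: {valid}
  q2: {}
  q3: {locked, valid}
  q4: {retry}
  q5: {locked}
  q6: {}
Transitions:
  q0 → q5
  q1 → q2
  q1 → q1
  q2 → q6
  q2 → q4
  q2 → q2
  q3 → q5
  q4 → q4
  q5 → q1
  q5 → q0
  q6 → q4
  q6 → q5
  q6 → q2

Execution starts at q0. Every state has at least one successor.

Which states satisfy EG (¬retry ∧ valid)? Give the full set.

{q1}

States satisfying ¬retry ∧ valid: {q1, q3}.
States satisfying EG (¬retry ∧ valid): {q1}.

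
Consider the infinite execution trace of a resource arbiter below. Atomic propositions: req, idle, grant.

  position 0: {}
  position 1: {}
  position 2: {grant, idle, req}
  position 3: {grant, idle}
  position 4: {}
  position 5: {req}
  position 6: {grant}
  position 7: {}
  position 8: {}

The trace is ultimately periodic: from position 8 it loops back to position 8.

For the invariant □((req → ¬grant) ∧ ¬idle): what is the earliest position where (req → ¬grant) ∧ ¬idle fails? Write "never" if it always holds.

Check (req → ¬grant) ∧ ¬idle at each position in order: 0 ✓, 1 ✓.
At position 2 the labels are {grant, idle, req}, so (req → ¬grant) ∧ ¬idle is false there. This is the first violation.

2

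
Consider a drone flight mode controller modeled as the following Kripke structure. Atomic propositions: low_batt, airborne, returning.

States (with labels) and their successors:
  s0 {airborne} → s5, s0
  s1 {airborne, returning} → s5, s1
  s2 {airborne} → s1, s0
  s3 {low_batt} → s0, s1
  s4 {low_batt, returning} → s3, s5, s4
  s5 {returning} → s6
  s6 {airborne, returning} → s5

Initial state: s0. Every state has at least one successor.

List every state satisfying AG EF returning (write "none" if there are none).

{s0, s1, s2, s3, s4, s5, s6}

States satisfying EF returning: {s0, s1, s2, s3, s4, s5, s6}.
States satisfying AG EF returning: {s0, s1, s2, s3, s4, s5, s6}.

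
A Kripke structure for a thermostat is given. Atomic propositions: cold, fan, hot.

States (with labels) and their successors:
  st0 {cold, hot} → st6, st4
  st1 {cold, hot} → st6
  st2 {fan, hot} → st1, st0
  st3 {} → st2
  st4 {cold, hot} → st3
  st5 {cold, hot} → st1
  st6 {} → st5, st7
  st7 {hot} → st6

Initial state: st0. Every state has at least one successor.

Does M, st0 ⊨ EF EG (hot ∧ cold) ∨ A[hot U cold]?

Yes

States satisfying EG (hot ∧ cold): ∅.
States satisfying EF EG (hot ∧ cold): ∅.
States satisfying hot: {st0, st1, st2, st4, st5, st7}.
States satisfying cold: {st0, st1, st4, st5}.
States satisfying A[hot U cold]: {st0, st1, st2, st4, st5}.
States satisfying EF EG (hot ∧ cold) ∨ A[hot U cold]: {st0, st1, st2, st4, st5}.
st0 ∈ Sat(EF EG (hot ∧ cold) ∨ A[hot U cold]).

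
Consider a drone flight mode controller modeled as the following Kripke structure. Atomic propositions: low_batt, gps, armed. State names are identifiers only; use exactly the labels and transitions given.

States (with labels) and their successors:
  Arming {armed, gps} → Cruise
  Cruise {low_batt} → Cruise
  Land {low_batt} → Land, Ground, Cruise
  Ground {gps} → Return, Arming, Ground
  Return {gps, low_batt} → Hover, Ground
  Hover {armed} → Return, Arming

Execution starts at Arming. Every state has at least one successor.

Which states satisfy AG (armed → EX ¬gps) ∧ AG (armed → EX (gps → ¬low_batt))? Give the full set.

{Arming, Cruise}

States satisfying armed → EX ¬gps: {Arming, Cruise, Land, Ground, Return}.
States satisfying AG (armed → EX ¬gps): {Arming, Cruise}.
States satisfying armed → EX (gps → ¬low_batt): {Arming, Cruise, Land, Ground, Return, Hover}.
States satisfying AG (armed → EX (gps → ¬low_batt)): {Arming, Cruise, Land, Ground, Return, Hover}.
States satisfying AG (armed → EX ¬gps) ∧ AG (armed → EX (gps → ¬low_batt)): {Arming, Cruise}.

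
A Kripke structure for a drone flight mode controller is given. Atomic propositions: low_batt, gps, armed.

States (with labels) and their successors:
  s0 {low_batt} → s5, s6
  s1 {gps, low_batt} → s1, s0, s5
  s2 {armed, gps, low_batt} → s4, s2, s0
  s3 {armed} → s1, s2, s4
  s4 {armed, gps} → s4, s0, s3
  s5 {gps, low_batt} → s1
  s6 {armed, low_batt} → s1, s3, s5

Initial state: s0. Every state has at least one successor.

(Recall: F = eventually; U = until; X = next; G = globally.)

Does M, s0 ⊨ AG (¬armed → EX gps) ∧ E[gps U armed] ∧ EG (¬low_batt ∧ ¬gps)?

States satisfying ¬armed → EX gps: {s0, s1, s2, s3, s4, s5, s6}.
States satisfying AG (¬armed → EX gps): {s0, s1, s2, s3, s4, s5, s6}.
States satisfying gps: {s1, s2, s4, s5}.
States satisfying armed: {s2, s3, s4, s6}.
States satisfying E[gps U armed]: {s2, s3, s4, s6}.
States satisfying ¬low_batt ∧ ¬gps: {s3}.
States satisfying EG (¬low_batt ∧ ¬gps): ∅.
States satisfying E[gps U armed] ∧ EG (¬low_batt ∧ ¬gps): ∅.
States satisfying AG (¬armed → EX gps) ∧ E[gps U armed] ∧ EG (¬low_batt ∧ ¬gps): ∅.
s0 ∉ Sat(AG (¬armed → EX gps) ∧ E[gps U armed] ∧ EG (¬low_batt ∧ ¬gps)).

No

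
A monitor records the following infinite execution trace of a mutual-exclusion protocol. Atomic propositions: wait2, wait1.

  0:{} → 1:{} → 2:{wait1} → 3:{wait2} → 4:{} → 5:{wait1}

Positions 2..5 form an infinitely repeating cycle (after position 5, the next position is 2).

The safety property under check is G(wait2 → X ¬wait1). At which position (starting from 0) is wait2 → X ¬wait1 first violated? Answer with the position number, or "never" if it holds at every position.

never

wait2 → X ¬wait1 holds at every position 0..5, and those are all the positions the trace ever visits, so the invariant G(wait2 → X ¬wait1) is never violated.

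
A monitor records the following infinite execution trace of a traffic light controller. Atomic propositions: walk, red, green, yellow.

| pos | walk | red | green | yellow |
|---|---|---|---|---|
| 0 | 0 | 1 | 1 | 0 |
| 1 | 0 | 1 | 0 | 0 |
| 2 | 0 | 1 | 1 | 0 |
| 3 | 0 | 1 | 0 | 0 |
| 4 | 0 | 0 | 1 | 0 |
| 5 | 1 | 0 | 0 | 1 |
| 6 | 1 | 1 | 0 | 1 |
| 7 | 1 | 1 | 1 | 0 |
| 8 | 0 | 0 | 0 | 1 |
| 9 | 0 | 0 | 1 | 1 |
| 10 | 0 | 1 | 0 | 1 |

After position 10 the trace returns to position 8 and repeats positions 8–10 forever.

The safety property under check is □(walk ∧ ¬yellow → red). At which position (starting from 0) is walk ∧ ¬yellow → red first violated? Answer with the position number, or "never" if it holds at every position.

walk ∧ ¬yellow → red holds at every position 0..10, and those are all the positions the trace ever visits, so the invariant □(walk ∧ ¬yellow → red) is never violated.

never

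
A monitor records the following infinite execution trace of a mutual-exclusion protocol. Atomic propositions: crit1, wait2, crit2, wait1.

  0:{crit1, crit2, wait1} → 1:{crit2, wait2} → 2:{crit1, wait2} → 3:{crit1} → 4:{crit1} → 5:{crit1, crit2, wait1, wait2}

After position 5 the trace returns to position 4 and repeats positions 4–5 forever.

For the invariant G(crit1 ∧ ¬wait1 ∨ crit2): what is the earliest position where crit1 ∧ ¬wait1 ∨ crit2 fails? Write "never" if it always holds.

crit1 ∧ ¬wait1 ∨ crit2 holds at every position 0..5, and those are all the positions the trace ever visits, so the invariant G(crit1 ∧ ¬wait1 ∨ crit2) is never violated.

never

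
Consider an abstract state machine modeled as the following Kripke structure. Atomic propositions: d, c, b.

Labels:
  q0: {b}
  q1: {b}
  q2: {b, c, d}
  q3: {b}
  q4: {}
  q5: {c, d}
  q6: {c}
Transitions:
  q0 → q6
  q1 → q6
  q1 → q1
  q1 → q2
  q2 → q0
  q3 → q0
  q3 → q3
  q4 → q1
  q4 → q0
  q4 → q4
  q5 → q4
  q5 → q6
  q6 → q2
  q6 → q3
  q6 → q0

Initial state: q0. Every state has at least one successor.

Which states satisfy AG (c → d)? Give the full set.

States satisfying c → d: {q0, q1, q2, q3, q4, q5}.
States satisfying AG (c → d): ∅.

none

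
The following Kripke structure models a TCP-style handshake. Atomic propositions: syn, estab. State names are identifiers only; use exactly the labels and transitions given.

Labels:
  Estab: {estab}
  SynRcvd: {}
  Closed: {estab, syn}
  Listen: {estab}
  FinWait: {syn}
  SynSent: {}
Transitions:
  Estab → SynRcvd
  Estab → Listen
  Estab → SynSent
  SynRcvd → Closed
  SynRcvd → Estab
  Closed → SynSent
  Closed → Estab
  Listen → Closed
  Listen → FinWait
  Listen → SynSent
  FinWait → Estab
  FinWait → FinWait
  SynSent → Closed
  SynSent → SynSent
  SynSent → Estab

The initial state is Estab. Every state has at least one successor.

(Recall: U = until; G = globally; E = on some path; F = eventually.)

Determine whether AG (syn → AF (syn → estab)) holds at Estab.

States satisfying syn → AF (syn → estab): {Estab, SynRcvd, Closed, Listen, SynSent}.
States satisfying AG (syn → AF (syn → estab)): ∅.
FinWait is reachable from Estab and violates syn → AF (syn → estab), so AG fails at Estab.
Estab ∉ Sat(AG (syn → AF (syn → estab))).

Violated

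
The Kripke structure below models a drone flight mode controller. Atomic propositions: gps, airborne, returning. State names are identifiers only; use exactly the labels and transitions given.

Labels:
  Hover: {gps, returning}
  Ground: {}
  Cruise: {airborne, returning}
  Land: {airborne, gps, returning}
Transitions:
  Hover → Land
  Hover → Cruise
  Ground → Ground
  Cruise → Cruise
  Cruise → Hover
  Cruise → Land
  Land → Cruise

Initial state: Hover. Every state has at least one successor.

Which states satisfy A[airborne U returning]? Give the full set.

States satisfying airborne: {Cruise, Land}.
States satisfying returning: {Hover, Cruise, Land}.
States satisfying A[airborne U returning]: {Hover, Cruise, Land}.

{Hover, Cruise, Land}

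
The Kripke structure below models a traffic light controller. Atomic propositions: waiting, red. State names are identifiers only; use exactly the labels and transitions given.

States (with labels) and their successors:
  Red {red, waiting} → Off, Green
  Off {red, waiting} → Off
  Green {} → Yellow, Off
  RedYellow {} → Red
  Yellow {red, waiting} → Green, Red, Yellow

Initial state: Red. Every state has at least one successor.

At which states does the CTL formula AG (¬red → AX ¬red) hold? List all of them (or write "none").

States satisfying ¬red → AX ¬red: {Red, Off, Yellow}.
States satisfying AG (¬red → AX ¬red): {Off}.

{Off}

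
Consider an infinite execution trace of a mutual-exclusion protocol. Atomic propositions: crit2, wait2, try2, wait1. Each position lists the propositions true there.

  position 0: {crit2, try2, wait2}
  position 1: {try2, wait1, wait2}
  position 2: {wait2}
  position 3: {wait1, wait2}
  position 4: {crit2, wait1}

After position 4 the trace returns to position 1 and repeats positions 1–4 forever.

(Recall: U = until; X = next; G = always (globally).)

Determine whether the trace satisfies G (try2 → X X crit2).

Does not hold

try2 → X X crit2 must hold at every position from 0 onward. It fails at position 0, so G (try2 → X X crit2) is false.
Positions where try2 holds: 0, 1.
Check X X crit2 at each: 0→fails, 1→fails.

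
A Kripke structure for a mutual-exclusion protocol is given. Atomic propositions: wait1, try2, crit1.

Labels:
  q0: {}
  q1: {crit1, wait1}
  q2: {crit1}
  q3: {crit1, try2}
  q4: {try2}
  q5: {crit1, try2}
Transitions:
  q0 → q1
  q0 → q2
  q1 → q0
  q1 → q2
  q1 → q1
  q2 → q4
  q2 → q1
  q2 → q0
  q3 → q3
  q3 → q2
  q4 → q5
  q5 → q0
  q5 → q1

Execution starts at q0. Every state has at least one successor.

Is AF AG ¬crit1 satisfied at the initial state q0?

States satisfying AG ¬crit1: ∅.
States satisfying AF AG ¬crit1: ∅.
There is a path from q0 along which AG ¬crit1 never holds.
q0 ∉ Sat(AF AG ¬crit1).

Does not hold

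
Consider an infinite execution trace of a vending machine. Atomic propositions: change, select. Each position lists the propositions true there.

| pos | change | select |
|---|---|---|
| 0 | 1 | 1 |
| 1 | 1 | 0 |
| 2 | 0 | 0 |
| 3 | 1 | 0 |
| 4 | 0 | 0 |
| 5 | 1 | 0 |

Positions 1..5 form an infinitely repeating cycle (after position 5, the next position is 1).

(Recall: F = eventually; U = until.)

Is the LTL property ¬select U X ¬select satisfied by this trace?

Walking from position 0: X ¬select first holds at position 0, and ¬select holds at every earlier position along the way, so ¬select U X ¬select holds.

Holds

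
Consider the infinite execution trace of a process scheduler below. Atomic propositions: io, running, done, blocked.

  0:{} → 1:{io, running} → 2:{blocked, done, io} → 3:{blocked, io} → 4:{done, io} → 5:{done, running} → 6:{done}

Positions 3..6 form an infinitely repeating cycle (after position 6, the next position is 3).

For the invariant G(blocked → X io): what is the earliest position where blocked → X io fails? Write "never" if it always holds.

blocked → X io holds at every position 0..6, and those are all the positions the trace ever visits, so the invariant G(blocked → X io) is never violated.

never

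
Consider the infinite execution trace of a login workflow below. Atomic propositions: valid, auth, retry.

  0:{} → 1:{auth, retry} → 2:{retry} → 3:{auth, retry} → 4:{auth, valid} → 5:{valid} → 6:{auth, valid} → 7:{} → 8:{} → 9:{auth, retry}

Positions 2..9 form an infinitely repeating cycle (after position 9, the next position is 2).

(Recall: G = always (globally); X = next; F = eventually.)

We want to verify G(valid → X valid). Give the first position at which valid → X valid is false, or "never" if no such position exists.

Check valid → X valid at each position in order: 0 ✓, 1 ✓, 2 ✓, 3 ✓, 4 ✓, 5 ✓.
At position 6 the labels are {auth, valid} and the next position 7 has {}, so valid → X valid is false there. This is the first violation.

6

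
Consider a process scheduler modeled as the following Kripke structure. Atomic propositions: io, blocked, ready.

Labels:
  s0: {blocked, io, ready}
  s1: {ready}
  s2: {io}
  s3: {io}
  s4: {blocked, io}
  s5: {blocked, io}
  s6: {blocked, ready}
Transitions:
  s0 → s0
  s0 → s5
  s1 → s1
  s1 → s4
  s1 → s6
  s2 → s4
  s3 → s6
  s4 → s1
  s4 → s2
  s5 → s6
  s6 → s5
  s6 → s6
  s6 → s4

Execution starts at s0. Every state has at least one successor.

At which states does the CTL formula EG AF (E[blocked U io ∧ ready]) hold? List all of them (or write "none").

{s0}

States satisfying AF (E[blocked U io ∧ ready]): {s0}.
States satisfying EG AF (E[blocked U io ∧ ready]): {s0}.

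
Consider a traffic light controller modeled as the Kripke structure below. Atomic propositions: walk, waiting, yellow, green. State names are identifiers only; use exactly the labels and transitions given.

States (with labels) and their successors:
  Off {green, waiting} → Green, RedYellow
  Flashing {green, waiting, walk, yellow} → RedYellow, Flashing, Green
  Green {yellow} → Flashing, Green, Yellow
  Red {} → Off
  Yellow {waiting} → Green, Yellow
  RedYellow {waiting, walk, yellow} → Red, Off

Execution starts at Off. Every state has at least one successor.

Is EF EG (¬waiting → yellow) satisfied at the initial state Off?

Holds

States satisfying EG (¬waiting → yellow): {Off, Flashing, Green, Yellow, RedYellow}.
States satisfying EF EG (¬waiting → yellow): {Off, Flashing, Green, Red, Yellow, RedYellow}.
Some path from Off reaches a state where EG (¬waiting → yellow) holds.
Off ∈ Sat(EF EG (¬waiting → yellow)).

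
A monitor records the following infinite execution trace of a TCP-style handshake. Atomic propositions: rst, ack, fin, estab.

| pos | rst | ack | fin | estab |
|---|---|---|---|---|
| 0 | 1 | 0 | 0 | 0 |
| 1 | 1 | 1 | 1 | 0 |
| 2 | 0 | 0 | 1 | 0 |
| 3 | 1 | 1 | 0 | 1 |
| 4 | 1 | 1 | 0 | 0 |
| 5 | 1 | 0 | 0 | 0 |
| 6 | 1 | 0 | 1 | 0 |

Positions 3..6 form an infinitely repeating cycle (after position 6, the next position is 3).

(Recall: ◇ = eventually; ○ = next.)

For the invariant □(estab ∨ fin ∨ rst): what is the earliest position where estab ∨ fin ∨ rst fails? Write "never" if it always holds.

never

estab ∨ fin ∨ rst holds at every position 0..6, and those are all the positions the trace ever visits, so the invariant □(estab ∨ fin ∨ rst) is never violated.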